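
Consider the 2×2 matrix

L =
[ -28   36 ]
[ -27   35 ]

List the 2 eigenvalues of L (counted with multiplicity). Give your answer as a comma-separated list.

det(L - rI) = (-28 - r)(35 - r) - (36)·(-27) = r^2 - 7r - 8.
This factors as (r + 1)·(r - 8) = 0.
Eigenvalues: -1, 8.

-1, 8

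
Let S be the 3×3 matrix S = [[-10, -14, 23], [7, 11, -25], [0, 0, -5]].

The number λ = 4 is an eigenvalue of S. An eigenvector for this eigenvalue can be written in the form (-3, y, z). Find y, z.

3, 0

We need (S - 4I)v = 0.
S - 4I = [[-14, -14, 23], [7, 7, -25], [0, 0, -9]].
Row 1: (-14)·-3 + (-14)·y + (23)·z = 0
Row 2: (7)·-3 + (7)·y + (-25)·z = 0
Row 3: (0)·-3 + (0)·y + (-9)·z = 0
Solving gives y = 3, z = 0.
Check: S·(-3, 3, 0) = (-12, 12, 0) = 4·(-3, 3, 0).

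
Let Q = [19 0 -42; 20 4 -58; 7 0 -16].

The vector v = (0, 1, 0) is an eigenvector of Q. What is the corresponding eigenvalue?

Compute Qv: Q·(0, 1, 0) = (0, 4, 0).
Since Qv = λv, compare component 2: 4 = λ·1, so λ = 4.

4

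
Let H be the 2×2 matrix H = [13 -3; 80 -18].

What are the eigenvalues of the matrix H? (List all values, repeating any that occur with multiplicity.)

det(H - lambda·I) = (13 - lambda)(-18 - lambda) - (-3)·(80) = lambda^2 + 5·lambda + 6.
This factors as (lambda + 3)·(lambda + 2) = 0.
Eigenvalues: -3, -2.

-3, -2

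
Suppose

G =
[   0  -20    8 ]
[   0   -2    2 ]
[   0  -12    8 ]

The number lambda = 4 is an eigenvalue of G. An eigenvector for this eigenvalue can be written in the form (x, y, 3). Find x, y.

We need (G - 4I)v = 0.
G - 4I = [[-4, -20, 8], [0, -6, 2], [0, -12, 4]].
Row 1: (-4)·x + (-20)·y + (8)·3 = 0
Row 2: (0)·x + (-6)·y + (2)·3 = 0
Row 3: (0)·x + (-12)·y + (4)·3 = 0
Solving gives x = 1, y = 1.
Check: G·(1, 1, 3) = (4, 4, 12) = 4·(1, 1, 3).

1, 1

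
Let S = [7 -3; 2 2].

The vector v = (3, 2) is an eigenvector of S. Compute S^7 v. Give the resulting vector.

First find the eigenvalue: Sv = (15, 10) = 5·(3, 2), so λ = 5.
Then S^7 v = λ^7·v = 5^7·(3, 2) = 78125·(3, 2) = (234375, 156250).

(234375, 156250)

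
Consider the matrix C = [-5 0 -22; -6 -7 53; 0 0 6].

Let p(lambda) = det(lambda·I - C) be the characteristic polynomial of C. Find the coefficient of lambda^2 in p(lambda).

6

The coefficient of lambda^2 of det(lambda·I - C) is −trace(C).
trace(C) = (-5) + (-7) + (6) = -6, so the coefficient is 6.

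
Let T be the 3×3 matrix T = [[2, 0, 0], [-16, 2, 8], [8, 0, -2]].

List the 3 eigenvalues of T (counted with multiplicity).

-2, 2, 2

Compute the characteristic polynomial p(λ) = det(λI - T).
Cofactor expansion gives p(λ) = λ^3 - 2λ^2 - 4λ + 8.
Rational-root test: λ = -2 gives p(-2) = 0.
Dividing by (λ + 2) leaves λ^2 - 4λ + 4.
The quadratic factor is (λ - 2)^2.
Eigenvalues: -2, 2, 2.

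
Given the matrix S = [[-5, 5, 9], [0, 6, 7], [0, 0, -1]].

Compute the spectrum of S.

S is upper triangular, so its eigenvalues are the diagonal entries.
Diagonal: -5, 6, -1.

-5, -1, 6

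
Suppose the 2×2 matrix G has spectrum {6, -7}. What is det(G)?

-42

det(G) is the product of the eigenvalues: (6) · (-7) = -42.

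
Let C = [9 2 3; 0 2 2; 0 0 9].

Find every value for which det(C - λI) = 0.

C is upper triangular, so its eigenvalues are the diagonal entries.
Diagonal: 9, 2, 9.

2, 9, 9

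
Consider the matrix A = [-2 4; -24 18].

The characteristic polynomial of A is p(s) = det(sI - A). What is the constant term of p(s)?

60

p(s) = s^2 - 16s + 60.
The constant term is 60.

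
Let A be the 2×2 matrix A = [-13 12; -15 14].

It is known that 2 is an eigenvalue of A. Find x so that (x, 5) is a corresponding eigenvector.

We need (A - 2I)v = 0.
A - 2I = [[-15, 12], [-15, 12]].
Row 1: (-15)·x + (12)·5 = 0
Row 2: (-15)·x + (12)·5 = 0
Solving gives x = 4.
Check: A·(4, 5) = (8, 10) = 2·(4, 5).

4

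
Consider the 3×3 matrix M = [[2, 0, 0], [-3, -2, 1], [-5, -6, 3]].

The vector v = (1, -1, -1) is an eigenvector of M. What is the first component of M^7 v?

First find the eigenvalue: Mv = (2, -2, -2) = 2·(1, -1, -1), so λ = 2.
Then M^7 v = λ^7·v = 2^7·(1, -1, -1) = 128·(1, -1, -1) = (128, -128, -128).

128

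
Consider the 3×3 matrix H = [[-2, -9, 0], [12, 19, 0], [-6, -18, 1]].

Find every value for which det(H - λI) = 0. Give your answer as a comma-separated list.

1, 7, 10

Compute the characteristic polynomial p(t) = det(tI - H).
Expanding along the first row, p(t) = t^3 - 18t^2 + 87t - 70.
Try t = 1: p(1) = 0, so 1 is a root.
Factor out (t - 1): p(t) = (t - 1)·(t^2 - 17t + 70).
The quadratic factors as (t - 7)·(t - 10).
Eigenvalues: 1, 7, 10.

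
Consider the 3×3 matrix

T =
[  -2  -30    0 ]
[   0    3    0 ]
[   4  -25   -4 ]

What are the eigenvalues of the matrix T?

The characteristic polynomial is p(λ) = det(λI - T).
Expanding the 3×3 determinant: p(λ) = λ^3 + 3λ^2 - 10λ - 24.
Try λ = 3: p(3) = 0, so 3 is a root.
Factor out (λ - 3): p(λ) = (λ - 3)·(λ^2 + 6λ + 8).
The quadratic factors as (λ + 4)·(λ + 2).
Eigenvalues: -4, -2, 3.

-4, -2, 3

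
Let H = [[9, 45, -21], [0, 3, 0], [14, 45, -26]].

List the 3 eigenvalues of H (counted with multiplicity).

Compute the characteristic polynomial p(t) = det(tI - H).
Expanding along the first row, p(t) = t^3 + 14t^2 + 9t - 180.
Rational-root test: t = 3 gives p(3) = 0.
Dividing by (t - 3) leaves t^2 + 17t + 60.
The quadratic factors as (t + 12)·(t + 5).
Eigenvalues: -12, -5, 3.

-12, -5, 3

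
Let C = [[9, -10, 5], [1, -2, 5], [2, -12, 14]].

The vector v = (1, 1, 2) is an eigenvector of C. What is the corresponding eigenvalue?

9

Compute Cv: C·(1, 1, 2) = (9, 9, 18).
Since Cv = λv, compare component 1: 9 = λ·1, so λ = 9.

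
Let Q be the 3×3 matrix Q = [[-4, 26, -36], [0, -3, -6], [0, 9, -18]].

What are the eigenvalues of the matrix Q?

-12, -9, -4

Set up det(tI - Q) = 0.
Expanding the 3×3 determinant: p(t) = t^3 + 25t^2 + 192t + 432.
Rational-root test: t = -9 gives p(-9) = 0.
Dividing by (t + 9) leaves t^2 + 16t + 48.
The quadratic factors as (t + 12)·(t + 4).
Eigenvalues: -12, -9, -4.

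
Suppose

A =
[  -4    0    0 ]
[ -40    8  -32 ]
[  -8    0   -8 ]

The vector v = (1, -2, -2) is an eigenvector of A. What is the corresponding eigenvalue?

-4

Compute Av: A·(1, -2, -2) = (-4, 8, 8).
Since Av = λv, compare component 1: -4 = λ·1, so λ = -4.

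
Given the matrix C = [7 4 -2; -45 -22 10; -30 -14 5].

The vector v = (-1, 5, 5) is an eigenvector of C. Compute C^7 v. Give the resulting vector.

(2187, -10935, -10935)

First find the eigenvalue: Cv = (3, -15, -15) = -3·(-1, 5, 5), so λ = -3.
Then C^7 v = λ^7·v = (-3)^7·(-1, 5, 5) = -2187·(-1, 5, 5) = (2187, -10935, -10935).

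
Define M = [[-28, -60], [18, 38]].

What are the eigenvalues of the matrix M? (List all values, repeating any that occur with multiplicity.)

2, 8

det(M - rI) = (-28 - r)(38 - r) - (-60)·(18) = r^2 - 10r + 16.
This factors as (r - 2)·(r - 8) = 0.
Eigenvalues: 2, 8.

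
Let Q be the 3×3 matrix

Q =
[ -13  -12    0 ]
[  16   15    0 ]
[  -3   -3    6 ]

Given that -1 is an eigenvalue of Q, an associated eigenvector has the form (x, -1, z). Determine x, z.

1, 0

We need (Q + 1I)v = 0.
Q + 1I = [[-12, -12, 0], [16, 16, 0], [-3, -3, 7]].
Row 1: (-12)·x + (-12)·-1 + (0)·z = 0
Row 2: (16)·x + (16)·-1 + (0)·z = 0
Row 3: (-3)·x + (-3)·-1 + (7)·z = 0
Solving gives x = 1, z = 0.
Check: Q·(1, -1, 0) = (-1, 1, 0) = -1·(1, -1, 0).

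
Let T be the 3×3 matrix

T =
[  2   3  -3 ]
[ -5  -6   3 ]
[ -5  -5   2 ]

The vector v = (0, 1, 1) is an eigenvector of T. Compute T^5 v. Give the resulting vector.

First find the eigenvalue: Tv = (0, -3, -3) = -3·(0, 1, 1), so λ = -3.
Then T^5 v = λ^5·v = (-3)^5·(0, 1, 1) = -243·(0, 1, 1) = (0, -243, -243).

(0, -243, -243)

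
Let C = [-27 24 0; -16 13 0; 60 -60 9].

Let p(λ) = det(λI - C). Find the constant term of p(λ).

-297

p(λ) = λ^3 + 5λ^2 - 93λ - 297.
The constant term is -297.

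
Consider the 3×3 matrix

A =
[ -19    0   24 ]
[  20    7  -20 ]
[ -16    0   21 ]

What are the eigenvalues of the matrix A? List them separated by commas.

The characteristic polynomial is p(λ) = det(λI - A).
Expanding the 3×3 determinant: p(λ) = λ^3 - 9λ^2 - λ + 105.
Try λ = -3: p(-3) = 0, so -3 is a root.
Dividing by (λ + 3) leaves λ^2 - 12λ + 35.
The quadratic factors as (λ - 5)·(λ - 7).
Eigenvalues: -3, 5, 7.

-3, 5, 7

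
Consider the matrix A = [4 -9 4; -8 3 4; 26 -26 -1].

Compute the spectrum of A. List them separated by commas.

-5, -1, 12

Set up det(λI - A) = 0.
Expanding along the first row, p(λ) = λ^3 - 6λ^2 - 67λ - 60.
Try λ = -1: p(-1) = 0, so -1 is a root.
Factor out (λ + 1): p(λ) = (λ + 1)·(λ^2 - 7λ - 60).
The quadratic factors as (λ + 5)·(λ - 12).
Eigenvalues: -5, -1, 12.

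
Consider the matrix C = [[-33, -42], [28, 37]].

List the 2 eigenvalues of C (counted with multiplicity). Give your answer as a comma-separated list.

-5, 9

det(C - rI) = (-33 - r)(37 - r) - (-42)·(28) = r^2 - 4r - 45.
This factors as (r + 5)·(r - 9) = 0.
Eigenvalues: -5, 9.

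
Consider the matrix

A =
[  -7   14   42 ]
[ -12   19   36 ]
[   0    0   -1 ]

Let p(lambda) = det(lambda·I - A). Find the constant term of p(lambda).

35

p(lambda) = lambda^3 - 11·lambda^2 + 23·lambda + 35.
The constant term is 35.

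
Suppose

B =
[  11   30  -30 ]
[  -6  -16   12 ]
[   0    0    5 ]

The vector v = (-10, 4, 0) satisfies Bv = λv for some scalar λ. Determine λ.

Compute Bv: B·(-10, 4, 0) = (10, -4, 0).
Since Bv = λv, compare component 1: 10 = λ·-10, so λ = -1.

-1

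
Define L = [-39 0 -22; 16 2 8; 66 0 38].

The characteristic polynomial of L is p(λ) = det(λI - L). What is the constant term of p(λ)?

60

p(λ) = λ^3 - λ^2 - 32λ + 60.
The constant term is 60.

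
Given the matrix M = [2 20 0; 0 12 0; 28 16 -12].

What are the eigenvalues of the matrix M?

Set up det(μI - M) = 0.
Cofactor expansion gives p(μ) = μ^3 - 2μ^2 - 144μ + 288.
Rational-root test: μ = -12 gives p(-12) = 0.
Factor out (μ + 12): p(μ) = (μ + 12)·(μ^2 - 14μ + 24).
The quadratic factors as (μ - 2)·(μ - 12).
Eigenvalues: -12, 2, 12.

-12, 2, 12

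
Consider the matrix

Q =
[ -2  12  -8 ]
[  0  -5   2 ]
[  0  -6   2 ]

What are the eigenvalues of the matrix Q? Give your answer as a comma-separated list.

Compute the characteristic polynomial p(s) = det(sI - Q).
Expanding the 3×3 determinant: p(s) = s^3 + 5s^2 + 8s + 4.
Try s = -2: p(-2) = 0, so -2 is a root.
Factor out (s + 2): p(s) = (s + 2)·(s^2 + 3s + 2).
The quadratic factors as (s + 2)·(s + 1).
Eigenvalues: -2, -2, -1.

-2, -2, -1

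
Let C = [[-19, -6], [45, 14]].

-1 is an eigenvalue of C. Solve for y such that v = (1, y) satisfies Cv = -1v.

We need (C + 1I)v = 0.
C + 1I = [[-18, -6], [45, 15]].
Row 1: (-18)·1 + (-6)·y = 0
Row 2: (45)·1 + (15)·y = 0
Solving gives y = -3.
Check: C·(1, -3) = (-1, 3) = -1·(1, -3).

-3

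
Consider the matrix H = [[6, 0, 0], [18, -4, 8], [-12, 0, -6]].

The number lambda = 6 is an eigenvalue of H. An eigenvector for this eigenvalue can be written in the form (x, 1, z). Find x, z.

We need (H - 6I)v = 0.
H - 6I = [[0, 0, 0], [18, -10, 8], [-12, 0, -12]].
Row 1: (0)·x + (0)·1 + (0)·z = 0
Row 2: (18)·x + (-10)·1 + (8)·z = 0
Row 3: (-12)·x + (0)·1 + (-12)·z = 0
Solving gives x = 1, z = -1.
Check: H·(1, 1, -1) = (6, 6, -6) = 6·(1, 1, -1).

1, -1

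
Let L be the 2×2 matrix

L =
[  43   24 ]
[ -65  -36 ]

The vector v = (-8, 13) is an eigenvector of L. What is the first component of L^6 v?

First find the eigenvalue: Lv = (-32, 52) = 4·(-8, 13), so λ = 4.
Then L^6 v = λ^6·v = 4^6·(-8, 13) = 4096·(-8, 13) = (-32768, 53248).

-32768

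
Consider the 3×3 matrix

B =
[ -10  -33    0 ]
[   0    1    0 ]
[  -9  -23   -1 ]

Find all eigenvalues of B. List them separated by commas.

Set up det(lambda·I - B) = 0.
Cofactor expansion gives p(lambda) = lambda^3 + 10·lambda^2 - lambda - 10.
Rational-root test: lambda = 1 gives p(1) = 0.
Dividing by (lambda - 1) leaves lambda^2 + 11·lambda + 10.
The quadratic factors as (lambda + 10)·(lambda + 1).
Eigenvalues: -10, -1, 1.

-10, -1, 1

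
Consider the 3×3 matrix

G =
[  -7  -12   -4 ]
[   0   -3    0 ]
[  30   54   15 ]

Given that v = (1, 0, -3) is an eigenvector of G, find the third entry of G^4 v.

-1875

First find the eigenvalue: Gv = (5, 0, -15) = 5·(1, 0, -3), so λ = 5.
Then G^4 v = λ^4·v = 5^4·(1, 0, -3) = 625·(1, 0, -3) = (625, 0, -1875).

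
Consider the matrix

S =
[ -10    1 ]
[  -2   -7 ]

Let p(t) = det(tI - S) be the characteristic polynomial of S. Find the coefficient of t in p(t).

17

The coefficient of t of det(tI - S) is −trace(S).
trace(S) = (-10) + (-7) = -17, so the coefficient is 17.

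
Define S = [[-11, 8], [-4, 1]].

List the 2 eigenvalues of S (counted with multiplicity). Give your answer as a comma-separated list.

-7, -3

det(S - μI) = (-11 - μ)(1 - μ) - (8)·(-4) = μ^2 + 10μ + 21.
This factors as (μ + 7)·(μ + 3) = 0.
Eigenvalues: -7, -3.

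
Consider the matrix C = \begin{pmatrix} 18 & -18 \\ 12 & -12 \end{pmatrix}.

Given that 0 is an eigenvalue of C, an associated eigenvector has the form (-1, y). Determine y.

We need (C)v = 0.
C = [[18, -18], [12, -12]].
Row 1: (18)·-1 + (-18)·y = 0
Row 2: (12)·-1 + (-12)·y = 0
Solving gives y = -1.
Check: C·(-1, -1) = (0, 0) = 0·(-1, -1).

-1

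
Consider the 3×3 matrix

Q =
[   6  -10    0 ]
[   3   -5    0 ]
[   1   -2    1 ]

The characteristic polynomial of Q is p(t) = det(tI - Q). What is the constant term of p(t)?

0

p(t) = t^3 - 2t^2 + t.
The constant term is 0.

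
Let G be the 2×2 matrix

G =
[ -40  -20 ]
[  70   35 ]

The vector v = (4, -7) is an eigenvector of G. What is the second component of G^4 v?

First find the eigenvalue: Gv = (-20, 35) = -5·(4, -7), so λ = -5.
Then G^4 v = λ^4·v = (-5)^4·(4, -7) = 625·(4, -7) = (2500, -4375).

-4375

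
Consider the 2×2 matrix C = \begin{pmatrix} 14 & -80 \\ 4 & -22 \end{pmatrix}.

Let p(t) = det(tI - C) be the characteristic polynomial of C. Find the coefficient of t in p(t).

8

The coefficient of t of det(tI - C) is −trace(C).
trace(C) = (14) + (-22) = -8, so the coefficient is 8.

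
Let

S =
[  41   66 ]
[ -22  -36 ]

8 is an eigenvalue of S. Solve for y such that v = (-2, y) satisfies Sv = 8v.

1

We need (S - 8I)v = 0.
S - 8I = [[33, 66], [-22, -44]].
Row 1: (33)·-2 + (66)·y = 0
Row 2: (-22)·-2 + (-44)·y = 0
Solving gives y = 1.
Check: S·(-2, 1) = (-16, 8) = 8·(-2, 1).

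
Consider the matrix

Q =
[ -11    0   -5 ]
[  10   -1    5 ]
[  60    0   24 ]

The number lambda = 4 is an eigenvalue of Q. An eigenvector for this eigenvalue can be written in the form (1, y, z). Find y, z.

We need (Q - 4I)v = 0.
Q - 4I = [[-15, 0, -5], [10, -5, 5], [60, 0, 20]].
Row 1: (-15)·1 + (0)·y + (-5)·z = 0
Row 2: (10)·1 + (-5)·y + (5)·z = 0
Row 3: (60)·1 + (0)·y + (20)·z = 0
Solving gives y = -1, z = -3.
Check: Q·(1, -1, -3) = (4, -4, -12) = 4·(1, -1, -3).

-1, -3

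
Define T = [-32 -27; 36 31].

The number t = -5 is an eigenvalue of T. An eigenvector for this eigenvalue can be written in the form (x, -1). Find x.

We need (T + 5I)v = 0.
T + 5I = [[-27, -27], [36, 36]].
Row 1: (-27)·x + (-27)·-1 = 0
Row 2: (36)·x + (36)·-1 = 0
Solving gives x = 1.
Check: T·(1, -1) = (-5, 5) = -5·(1, -1).

1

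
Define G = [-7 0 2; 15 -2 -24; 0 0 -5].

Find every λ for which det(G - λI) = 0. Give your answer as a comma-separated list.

-7, -5, -2

Set up det(μI - G) = 0.
Cofactor expansion gives p(μ) = μ^3 + 14μ^2 + 59μ + 70.
Since p(-7) = 0, μ = -7 is a root.
Factor out (μ + 7): p(μ) = (μ + 7)·(μ^2 + 7μ + 10).
The quadratic factors as (μ + 5)·(μ + 2).
Eigenvalues: -7, -5, -2.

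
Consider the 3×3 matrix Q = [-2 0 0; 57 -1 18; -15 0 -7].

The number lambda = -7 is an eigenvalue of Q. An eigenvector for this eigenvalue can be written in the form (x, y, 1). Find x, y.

We need (Q + 7I)v = 0.
Q + 7I = [[5, 0, 0], [57, 6, 18], [-15, 0, 0]].
Row 1: (5)·x + (0)·y + (0)·1 = 0
Row 2: (57)·x + (6)·y + (18)·1 = 0
Row 3: (-15)·x + (0)·y + (0)·1 = 0
Solving gives x = 0, y = -3.
Check: Q·(0, -3, 1) = (0, 21, -7) = -7·(0, -3, 1).

0, -3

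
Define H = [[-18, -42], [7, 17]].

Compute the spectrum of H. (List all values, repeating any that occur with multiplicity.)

det(H - μI) = (-18 - μ)(17 - μ) - (-42)·(7) = μ^2 + μ - 12.
This factors as (μ + 4)·(μ - 3) = 0.
Eigenvalues: -4, 3.

-4, 3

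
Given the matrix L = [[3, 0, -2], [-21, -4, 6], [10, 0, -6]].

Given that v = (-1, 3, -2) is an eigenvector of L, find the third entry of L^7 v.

2

First find the eigenvalue: Lv = (1, -3, 2) = -1·(-1, 3, -2), so λ = -1.
Then L^7 v = λ^7·v = (-1)^7·(-1, 3, -2) = -1·(-1, 3, -2) = (1, -3, 2).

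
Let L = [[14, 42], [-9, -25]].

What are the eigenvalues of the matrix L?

-7, -4

det(L - tI) = (14 - t)(-25 - t) - (42)·(-9) = t^2 + 11t + 28.
This factors as (t + 7)·(t + 4) = 0.
Eigenvalues: -7, -4.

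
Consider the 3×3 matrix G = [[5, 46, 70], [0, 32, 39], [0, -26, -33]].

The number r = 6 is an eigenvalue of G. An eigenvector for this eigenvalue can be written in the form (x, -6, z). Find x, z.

4, 4

We need (G - 6I)v = 0.
G - 6I = [[-1, 46, 70], [0, 26, 39], [0, -26, -39]].
Row 1: (-1)·x + (46)·-6 + (70)·z = 0
Row 2: (0)·x + (26)·-6 + (39)·z = 0
Row 3: (0)·x + (-26)·-6 + (-39)·z = 0
Solving gives x = 4, z = 4.
Check: G·(4, -6, 4) = (24, -36, 24) = 6·(4, -6, 4).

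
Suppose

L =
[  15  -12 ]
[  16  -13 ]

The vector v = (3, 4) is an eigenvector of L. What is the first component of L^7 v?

-3

First find the eigenvalue: Lv = (-3, -4) = -1·(3, 4), so λ = -1.
Then L^7 v = λ^7·v = (-1)^7·(3, 4) = -1·(3, 4) = (-3, -4).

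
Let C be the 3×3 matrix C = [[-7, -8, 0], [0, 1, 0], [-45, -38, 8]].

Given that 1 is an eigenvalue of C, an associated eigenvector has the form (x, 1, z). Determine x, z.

We need (C - 1I)v = 0.
C - 1I = [[-8, -8, 0], [0, 0, 0], [-45, -38, 7]].
Row 1: (-8)·x + (-8)·1 + (0)·z = 0
Row 2: (0)·x + (0)·1 + (0)·z = 0
Row 3: (-45)·x + (-38)·1 + (7)·z = 0
Solving gives x = -1, z = -1.
Check: C·(-1, 1, -1) = (-1, 1, -1) = 1·(-1, 1, -1).

-1, -1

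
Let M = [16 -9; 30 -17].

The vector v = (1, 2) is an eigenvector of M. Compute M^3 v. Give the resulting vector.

First find the eigenvalue: Mv = (-2, -4) = -2·(1, 2), so λ = -2.
Then M^3 v = λ^3·v = (-2)^3·(1, 2) = -8·(1, 2) = (-8, -16).

(-8, -16)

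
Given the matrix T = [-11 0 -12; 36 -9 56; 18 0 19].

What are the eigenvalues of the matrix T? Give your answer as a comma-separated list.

Compute the characteristic polynomial p(s) = det(sI - T).
Expanding along the first row, p(s) = s^3 + s^2 - 65s + 63.
Since p(1) = 0, s = 1 is a root.
Factor out (s - 1): p(s) = (s - 1)·(s^2 + 2s - 63).
The quadratic factors as (s + 9)·(s - 7).
Eigenvalues: -9, 1, 7.

-9, 1, 7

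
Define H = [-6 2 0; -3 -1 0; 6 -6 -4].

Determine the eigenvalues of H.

-4, -4, -3

Compute the characteristic polynomial p(λ) = det(λI - H).
Expanding along the first row, p(λ) = λ^3 + 11λ^2 + 40λ + 48.
Since p(-3) = 0, λ = -3 is a root.
Dividing by (λ + 3) leaves λ^2 + 8λ + 16.
The quadratic factor is (λ + 4)^2.
Eigenvalues: -4, -4, -3.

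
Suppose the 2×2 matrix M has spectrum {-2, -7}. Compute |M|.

14

det(M) is the product of the eigenvalues: (-2) · (-7) = 14.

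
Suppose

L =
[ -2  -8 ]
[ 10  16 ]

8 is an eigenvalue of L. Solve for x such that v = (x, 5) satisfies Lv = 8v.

-4

We need (L - 8I)v = 0.
L - 8I = [[-10, -8], [10, 8]].
Row 1: (-10)·x + (-8)·5 = 0
Row 2: (10)·x + (8)·5 = 0
Solving gives x = -4.
Check: L·(-4, 5) = (-32, 40) = 8·(-4, 5).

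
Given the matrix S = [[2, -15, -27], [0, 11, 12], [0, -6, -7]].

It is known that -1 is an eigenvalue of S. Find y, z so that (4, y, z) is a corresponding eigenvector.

We need (S + 1I)v = 0.
S + 1I = [[3, -15, -27], [0, 12, 12], [0, -6, -6]].
Row 1: (3)·4 + (-15)·y + (-27)·z = 0
Row 2: (0)·4 + (12)·y + (12)·z = 0
Row 3: (0)·4 + (-6)·y + (-6)·z = 0
Solving gives y = -1, z = 1.
Check: S·(4, -1, 1) = (-4, 1, -1) = -1·(4, -1, 1).

-1, 1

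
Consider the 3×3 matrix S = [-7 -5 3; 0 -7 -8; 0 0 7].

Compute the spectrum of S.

-7, -7, 7

S is upper triangular, so its eigenvalues are the diagonal entries.
Diagonal: -7, -7, 7.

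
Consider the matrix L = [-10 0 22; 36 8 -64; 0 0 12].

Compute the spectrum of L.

Set up det(sI - L) = 0.
Expanding along the first row, p(s) = s^3 - 10s^2 - 104s + 960.
Try s = 8: p(8) = 0, so 8 is a root.
Factor out (s - 8): p(s) = (s - 8)·(s^2 - 2s - 120).
The quadratic factors as (s + 10)·(s - 12).
Eigenvalues: -10, 8, 12.

-10, 8, 12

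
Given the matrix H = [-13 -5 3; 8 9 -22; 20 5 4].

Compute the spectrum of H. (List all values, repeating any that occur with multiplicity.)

Set up det(λI - H) = 0.
Cofactor expansion gives p(λ) = λ^3 - 43λ - 42.
Rational-root test: λ = 7 gives p(7) = 0.
Dividing by (λ - 7) leaves λ^2 + 7λ + 6.
The quadratic factors as (λ + 6)·(λ + 1).
Eigenvalues: -6, -1, 7.

-6, -1, 7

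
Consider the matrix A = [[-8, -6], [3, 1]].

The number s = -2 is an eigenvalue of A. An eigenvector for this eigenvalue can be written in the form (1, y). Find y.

-1

We need (A + 2I)v = 0.
A + 2I = [[-6, -6], [3, 3]].
Row 1: (-6)·1 + (-6)·y = 0
Row 2: (3)·1 + (3)·y = 0
Solving gives y = -1.
Check: A·(1, -1) = (-2, 2) = -2·(1, -1).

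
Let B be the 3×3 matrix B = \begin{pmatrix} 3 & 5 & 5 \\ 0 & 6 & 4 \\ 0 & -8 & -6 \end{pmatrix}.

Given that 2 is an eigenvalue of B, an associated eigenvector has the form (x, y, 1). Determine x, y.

0, -1

We need (B - 2I)v = 0.
B - 2I = [[1, 5, 5], [0, 4, 4], [0, -8, -8]].
Row 1: (1)·x + (5)·y + (5)·1 = 0
Row 2: (0)·x + (4)·y + (4)·1 = 0
Row 3: (0)·x + (-8)·y + (-8)·1 = 0
Solving gives x = 0, y = -1.
Check: B·(0, -1, 1) = (0, -2, 2) = 2·(0, -1, 1).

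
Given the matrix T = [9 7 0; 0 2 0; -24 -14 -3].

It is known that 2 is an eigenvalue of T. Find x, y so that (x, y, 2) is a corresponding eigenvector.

We need (T - 2I)v = 0.
T - 2I = [[7, 7, 0], [0, 0, 0], [-24, -14, -5]].
Row 1: (7)·x + (7)·y + (0)·2 = 0
Row 2: (0)·x + (0)·y + (0)·2 = 0
Row 3: (-24)·x + (-14)·y + (-5)·2 = 0
Solving gives x = -1, y = 1.
Check: T·(-1, 1, 2) = (-2, 2, 4) = 2·(-1, 1, 2).

-1, 1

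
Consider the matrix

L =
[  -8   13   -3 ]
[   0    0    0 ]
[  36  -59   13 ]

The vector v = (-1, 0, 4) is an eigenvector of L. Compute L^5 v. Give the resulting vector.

First find the eigenvalue: Lv = (-4, 0, 16) = 4·(-1, 0, 4), so λ = 4.
Then L^5 v = λ^5·v = 4^5·(-1, 0, 4) = 1024·(-1, 0, 4) = (-1024, 0, 4096).

(-1024, 0, 4096)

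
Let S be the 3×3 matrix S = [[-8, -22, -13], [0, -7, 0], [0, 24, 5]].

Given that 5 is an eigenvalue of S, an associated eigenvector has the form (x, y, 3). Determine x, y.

-3, 0

We need (S - 5I)v = 0.
S - 5I = [[-13, -22, -13], [0, -12, 0], [0, 24, 0]].
Row 1: (-13)·x + (-22)·y + (-13)·3 = 0
Row 2: (0)·x + (-12)·y + (0)·3 = 0
Row 3: (0)·x + (24)·y + (0)·3 = 0
Solving gives x = -3, y = 0.
Check: S·(-3, 0, 3) = (-15, 0, 15) = 5·(-3, 0, 3).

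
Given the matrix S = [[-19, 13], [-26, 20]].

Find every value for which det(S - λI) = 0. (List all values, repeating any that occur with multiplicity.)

-6, 7

det(S - lambda·I) = (-19 - lambda)(20 - lambda) - (13)·(-26) = lambda^2 - lambda - 42.
This factors as (lambda + 6)·(lambda - 7) = 0.
Eigenvalues: -6, 7.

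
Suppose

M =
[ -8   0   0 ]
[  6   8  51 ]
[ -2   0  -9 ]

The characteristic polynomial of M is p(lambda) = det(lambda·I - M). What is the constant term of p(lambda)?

p(lambda) = lambda^3 + 9·lambda^2 - 64·lambda - 576.
The constant term is -576.

-576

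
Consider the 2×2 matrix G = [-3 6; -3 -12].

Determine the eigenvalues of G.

det(G - sI) = (-3 - s)(-12 - s) - (6)·(-3) = s^2 + 15s + 54.
This factors as (s + 9)·(s + 6) = 0.
Eigenvalues: -9, -6.

-9, -6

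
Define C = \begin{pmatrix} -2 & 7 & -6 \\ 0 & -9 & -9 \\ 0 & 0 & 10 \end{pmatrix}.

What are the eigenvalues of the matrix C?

C is upper triangular, so its eigenvalues are the diagonal entries.
Diagonal: -2, -9, 10.

-9, -2, 10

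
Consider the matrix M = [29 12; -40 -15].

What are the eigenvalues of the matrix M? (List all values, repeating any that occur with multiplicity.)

det(M - rI) = (29 - r)(-15 - r) - (12)·(-40) = r^2 - 14r + 45.
This factors as (r - 5)·(r - 9) = 0.
Eigenvalues: 5, 9.

5, 9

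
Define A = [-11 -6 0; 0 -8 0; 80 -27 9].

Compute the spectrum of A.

-11, -8, 9

Set up det(sI - A) = 0.
Cofactor expansion gives p(s) = s^3 + 10s^2 - 83s - 792.
Rational-root test: s = -11 gives p(-11) = 0.
Factor out (s + 11): p(s) = (s + 11)·(s^2 - s - 72).
The quadratic factors as (s + 8)·(s - 9).
Eigenvalues: -11, -8, 9.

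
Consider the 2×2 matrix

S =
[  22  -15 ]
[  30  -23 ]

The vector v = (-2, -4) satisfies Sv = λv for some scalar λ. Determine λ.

-8

Compute Sv: S·(-2, -4) = (16, 32).
Since Sv = λv, compare component 1: 16 = λ·-2, so λ = -8.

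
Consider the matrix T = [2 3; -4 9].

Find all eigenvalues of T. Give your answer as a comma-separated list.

5, 6

det(T - sI) = (2 - s)(9 - s) - (3)·(-4) = s^2 - 11s + 30.
This factors as (s - 5)·(s - 6) = 0.
Eigenvalues: 5, 6.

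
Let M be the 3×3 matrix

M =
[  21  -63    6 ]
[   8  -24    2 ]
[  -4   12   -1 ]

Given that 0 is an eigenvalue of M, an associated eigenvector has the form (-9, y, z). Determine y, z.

We need (M)v = 0.
M = [[21, -63, 6], [8, -24, 2], [-4, 12, -1]].
Row 1: (21)·-9 + (-63)·y + (6)·z = 0
Row 2: (8)·-9 + (-24)·y + (2)·z = 0
Row 3: (-4)·-9 + (12)·y + (-1)·z = 0
Solving gives y = -3, z = 0.
Check: M·(-9, -3, 0) = (0, 0, 0) = 0·(-9, -3, 0).

-3, 0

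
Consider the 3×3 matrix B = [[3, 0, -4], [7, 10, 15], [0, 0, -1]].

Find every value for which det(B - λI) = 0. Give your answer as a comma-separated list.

Compute the characteristic polynomial p(λ) = det(λI - B).
Expanding along the first row, p(λ) = λ^3 - 12λ^2 + 17λ + 30.
Rational-root test: λ = -1 gives p(-1) = 0.
Dividing by (λ + 1) leaves λ^2 - 13λ + 30.
The quadratic factors as (λ - 3)·(λ - 10).
Eigenvalues: -1, 3, 10.

-1, 3, 10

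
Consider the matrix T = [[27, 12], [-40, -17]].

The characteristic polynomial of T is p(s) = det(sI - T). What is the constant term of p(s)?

21

p(s) = s^2 - 10s + 21.
The constant term is 21.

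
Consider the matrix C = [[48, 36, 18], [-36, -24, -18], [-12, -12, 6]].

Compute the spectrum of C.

6, 12, 12

The characteristic polynomial is p(μ) = det(μI - C).
Expanding along the first row, p(μ) = μ^3 - 30μ^2 + 288μ - 864.
Rational-root test: μ = 6 gives p(6) = 0.
Factor out (μ - 6): p(μ) = (μ - 6)·(μ^2 - 24μ + 144).
The quadratic factor is (μ - 12)^2.
Eigenvalues: 6, 12, 12.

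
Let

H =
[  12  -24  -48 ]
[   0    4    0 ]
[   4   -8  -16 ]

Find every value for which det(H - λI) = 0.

-4, 0, 4

Set up det(λI - H) = 0.
Cofactor expansion gives p(λ) = λ^3 - 16λ.
Try λ = 0: p(0) = 0, so 0 is a root.
Dividing by λ leaves λ^2 - 16.
The quadratic factors as (λ + 4)·(λ - 4).
Eigenvalues: -4, 0, 4.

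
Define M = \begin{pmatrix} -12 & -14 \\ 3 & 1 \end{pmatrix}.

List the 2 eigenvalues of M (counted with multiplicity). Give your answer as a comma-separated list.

-6, -5

det(M - rI) = (-12 - r)(1 - r) - (-14)·(3) = r^2 + 11r + 30.
This factors as (r + 6)·(r + 5) = 0.
Eigenvalues: -6, -5.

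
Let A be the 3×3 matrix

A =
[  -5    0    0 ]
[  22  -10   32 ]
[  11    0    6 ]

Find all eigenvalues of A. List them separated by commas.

-10, -5, 6

Set up det(sI - A) = 0.
Cofactor expansion gives p(s) = s^3 + 9s^2 - 40s - 300.
Since p(-5) = 0, s = -5 is a root.
Factor out (s + 5): p(s) = (s + 5)·(s^2 + 4s - 60).
The quadratic factors as (s + 10)·(s - 6).
Eigenvalues: -10, -5, 6.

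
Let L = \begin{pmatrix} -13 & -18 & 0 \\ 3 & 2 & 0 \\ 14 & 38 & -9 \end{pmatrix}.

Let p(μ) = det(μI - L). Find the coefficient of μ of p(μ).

p(μ) = μ^3 + 20μ^2 + 127μ + 252.
The coefficient of μ is 127.

127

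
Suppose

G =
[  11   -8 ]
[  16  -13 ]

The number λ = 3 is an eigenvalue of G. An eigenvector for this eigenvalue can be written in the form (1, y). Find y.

We need (G - 3I)v = 0.
G - 3I = [[8, -8], [16, -16]].
Row 1: (8)·1 + (-8)·y = 0
Row 2: (16)·1 + (-16)·y = 0
Solving gives y = 1.
Check: G·(1, 1) = (3, 3) = 3·(1, 1).

1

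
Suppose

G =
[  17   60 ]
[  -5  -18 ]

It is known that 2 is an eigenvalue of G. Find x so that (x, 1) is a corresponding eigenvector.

-4

We need (G - 2I)v = 0.
G - 2I = [[15, 60], [-5, -20]].
Row 1: (15)·x + (60)·1 = 0
Row 2: (-5)·x + (-20)·1 = 0
Solving gives x = -4.
Check: G·(-4, 1) = (-8, 2) = 2·(-4, 1).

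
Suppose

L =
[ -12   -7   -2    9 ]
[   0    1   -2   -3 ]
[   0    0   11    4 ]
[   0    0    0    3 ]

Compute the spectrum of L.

-12, 1, 3, 11

L is upper triangular, so its eigenvalues are the diagonal entries.
Diagonal: -12, 1, 11, 3.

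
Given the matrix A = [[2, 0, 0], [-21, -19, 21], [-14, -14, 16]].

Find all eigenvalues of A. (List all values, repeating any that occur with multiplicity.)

-5, 2, 2

Compute the characteristic polynomial p(lambda) = det(lambda·I - A).
Expanding the 3×3 determinant: p(lambda) = lambda^3 + lambda^2 - 16·lambda + 20.
Since p(-5) = 0, lambda = -5 is a root.
Dividing by (lambda + 5) leaves lambda^2 - 4·lambda + 4.
The quadratic factor is (lambda - 2)^2.
Eigenvalues: -5, 2, 2.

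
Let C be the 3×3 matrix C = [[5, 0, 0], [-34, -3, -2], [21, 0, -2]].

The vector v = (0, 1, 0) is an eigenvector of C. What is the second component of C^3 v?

First find the eigenvalue: Cv = (0, -3, 0) = -3·(0, 1, 0), so λ = -3.
Then C^3 v = λ^3·v = (-3)^3·(0, 1, 0) = -27·(0, 1, 0) = (0, -27, 0).

-27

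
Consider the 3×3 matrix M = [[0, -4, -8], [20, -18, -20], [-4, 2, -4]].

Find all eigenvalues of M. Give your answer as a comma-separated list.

-8, -8, -6

Set up det(λI - M) = 0.
Cofactor expansion gives p(λ) = λ^3 + 22λ^2 + 160λ + 384.
Try λ = -6: p(-6) = 0, so -6 is a root.
Dividing by (λ + 6) leaves λ^2 + 16λ + 64.
The quadratic factor is (λ + 8)^2.
Eigenvalues: -8, -8, -6.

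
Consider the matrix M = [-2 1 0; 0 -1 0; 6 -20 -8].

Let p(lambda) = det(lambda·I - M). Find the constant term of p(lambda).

p(lambda) = lambda^3 + 11·lambda^2 + 26·lambda + 16.
The constant term is 16.

16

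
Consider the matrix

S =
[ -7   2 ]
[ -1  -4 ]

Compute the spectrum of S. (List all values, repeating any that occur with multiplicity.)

det(S - rI) = (-7 - r)(-4 - r) - (2)·(-1) = r^2 + 11r + 30.
This factors as (r + 6)·(r + 5) = 0.
Eigenvalues: -6, -5.

-6, -5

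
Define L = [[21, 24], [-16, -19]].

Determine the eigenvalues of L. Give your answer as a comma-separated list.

det(L - λI) = (21 - λ)(-19 - λ) - (24)·(-16) = λ^2 - 2λ - 15.
This factors as (λ + 3)·(λ - 5) = 0.
Eigenvalues: -3, 5.

-3, 5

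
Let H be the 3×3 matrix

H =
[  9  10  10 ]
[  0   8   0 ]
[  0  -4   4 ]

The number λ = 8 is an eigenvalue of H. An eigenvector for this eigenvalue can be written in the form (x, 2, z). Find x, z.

We need (H - 8I)v = 0.
H - 8I = [[1, 10, 10], [0, 0, 0], [0, -4, -4]].
Row 1: (1)·x + (10)·2 + (10)·z = 0
Row 2: (0)·x + (0)·2 + (0)·z = 0
Row 3: (0)·x + (-4)·2 + (-4)·z = 0
Solving gives x = 0, z = -2.
Check: H·(0, 2, -2) = (0, 16, -16) = 8·(0, 2, -2).

0, -2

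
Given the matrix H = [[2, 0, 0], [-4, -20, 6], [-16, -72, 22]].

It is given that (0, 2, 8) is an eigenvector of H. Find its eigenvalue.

4

Compute Hv: H·(0, 2, 8) = (0, 8, 32).
Since Hv = λv, compare component 2: 8 = λ·2, so λ = 4.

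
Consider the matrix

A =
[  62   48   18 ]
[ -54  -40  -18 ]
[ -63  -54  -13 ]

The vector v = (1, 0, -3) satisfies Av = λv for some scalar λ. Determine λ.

8

Compute Av: A·(1, 0, -3) = (8, 0, -24).
Since Av = λv, compare component 1: 8 = λ·1, so λ = 8.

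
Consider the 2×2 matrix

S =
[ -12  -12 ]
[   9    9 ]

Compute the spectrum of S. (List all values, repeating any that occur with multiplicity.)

det(S - tI) = (-12 - t)(9 - t) - (-12)·(9) = t^2 + 3t.
This factors as (t + 3)·t = 0.
Eigenvalues: -3, 0.

-3, 0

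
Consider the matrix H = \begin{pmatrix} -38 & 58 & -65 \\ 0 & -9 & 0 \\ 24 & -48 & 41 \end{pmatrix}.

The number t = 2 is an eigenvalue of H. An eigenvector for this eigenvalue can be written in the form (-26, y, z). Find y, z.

We need (H - 2I)v = 0.
H - 2I = [[-40, 58, -65], [0, -11, 0], [24, -48, 39]].
Row 1: (-40)·-26 + (58)·y + (-65)·z = 0
Row 2: (0)·-26 + (-11)·y + (0)·z = 0
Row 3: (24)·-26 + (-48)·y + (39)·z = 0
Solving gives y = 0, z = 16.
Check: H·(-26, 0, 16) = (-52, 0, 32) = 2·(-26, 0, 16).

0, 16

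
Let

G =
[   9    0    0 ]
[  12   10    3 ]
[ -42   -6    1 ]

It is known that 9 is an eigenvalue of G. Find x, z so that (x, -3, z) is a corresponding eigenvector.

1, -3

We need (G - 9I)v = 0.
G - 9I = [[0, 0, 0], [12, 1, 3], [-42, -6, -8]].
Row 1: (0)·x + (0)·-3 + (0)·z = 0
Row 2: (12)·x + (1)·-3 + (3)·z = 0
Row 3: (-42)·x + (-6)·-3 + (-8)·z = 0
Solving gives x = 1, z = -3.
Check: G·(1, -3, -3) = (9, -27, -27) = 9·(1, -3, -3).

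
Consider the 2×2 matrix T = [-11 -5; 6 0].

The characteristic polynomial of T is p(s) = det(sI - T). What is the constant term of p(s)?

p(s) = s^2 + 11s + 30.
The constant term is 30.

30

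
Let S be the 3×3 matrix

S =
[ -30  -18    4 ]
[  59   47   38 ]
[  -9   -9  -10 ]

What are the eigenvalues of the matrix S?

The characteristic polynomial is p(λ) = det(λI - S).
Cofactor expansion gives p(λ) = λ^3 - 7λ^2 - 140λ + 1056.
Try λ = 11: p(11) = 0, so 11 is a root.
Factor out (λ - 11): p(λ) = (λ - 11)·(λ^2 + 4λ - 96).
The quadratic factors as (λ + 12)·(λ - 8).
Eigenvalues: -12, 8, 11.

-12, 8, 11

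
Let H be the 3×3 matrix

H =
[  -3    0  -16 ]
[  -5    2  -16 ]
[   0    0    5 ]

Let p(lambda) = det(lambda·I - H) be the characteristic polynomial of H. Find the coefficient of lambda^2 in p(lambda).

-4

The coefficient of lambda^2 of det(lambda·I - H) is −trace(H).
trace(H) = (-3) + (2) + (5) = 4, so the coefficient is -4.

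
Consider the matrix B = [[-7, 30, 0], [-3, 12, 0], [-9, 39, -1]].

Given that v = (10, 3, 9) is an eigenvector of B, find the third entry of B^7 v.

First find the eigenvalue: Bv = (20, 6, 18) = 2·(10, 3, 9), so λ = 2.
Then B^7 v = λ^7·v = 2^7·(10, 3, 9) = 128·(10, 3, 9) = (1280, 384, 1152).

1152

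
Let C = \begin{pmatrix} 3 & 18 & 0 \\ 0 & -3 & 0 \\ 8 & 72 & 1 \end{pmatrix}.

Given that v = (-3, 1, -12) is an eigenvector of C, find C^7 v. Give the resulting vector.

(6561, -2187, 26244)

First find the eigenvalue: Cv = (9, -3, 36) = -3·(-3, 1, -12), so λ = -3.
Then C^7 v = λ^7·v = (-3)^7·(-3, 1, -12) = -2187·(-3, 1, -12) = (6561, -2187, 26244).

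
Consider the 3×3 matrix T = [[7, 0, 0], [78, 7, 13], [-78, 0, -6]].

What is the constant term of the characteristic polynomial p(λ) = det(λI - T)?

p(0) = det(0·I − T) = det(−T) = (−1)^3·det(T).
det(T) = -294, so p(0) = 294.

294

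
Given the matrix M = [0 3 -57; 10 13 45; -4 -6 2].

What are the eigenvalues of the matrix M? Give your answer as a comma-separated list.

-2, 8, 9

Set up det(sI - M) = 0.
Expanding the 3×3 determinant: p(s) = s^3 - 15s^2 + 38s + 144.
Try s = -2: p(-2) = 0, so -2 is a root.
Factor out (s + 2): p(s) = (s + 2)·(s^2 - 17s + 72).
The quadratic factors as (s - 8)·(s - 9).
Eigenvalues: -2, 8, 9.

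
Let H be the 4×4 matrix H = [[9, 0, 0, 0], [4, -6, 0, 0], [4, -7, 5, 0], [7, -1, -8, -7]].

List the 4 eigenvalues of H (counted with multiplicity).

H is lower triangular, so its eigenvalues are the diagonal entries.
Diagonal: 9, -6, 5, -7.

-7, -6, 5, 9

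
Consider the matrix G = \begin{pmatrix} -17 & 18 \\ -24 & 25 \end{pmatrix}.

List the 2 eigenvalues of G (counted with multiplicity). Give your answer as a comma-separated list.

1, 7

det(G - sI) = (-17 - s)(25 - s) - (18)·(-24) = s^2 - 8s + 7.
This factors as (s - 1)·(s - 7) = 0.
Eigenvalues: 1, 7.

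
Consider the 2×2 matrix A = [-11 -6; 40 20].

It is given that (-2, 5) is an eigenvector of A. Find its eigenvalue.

Compute Av: A·(-2, 5) = (-8, 20).
Since Av = λv, compare component 1: -8 = λ·-2, so λ = 4.

4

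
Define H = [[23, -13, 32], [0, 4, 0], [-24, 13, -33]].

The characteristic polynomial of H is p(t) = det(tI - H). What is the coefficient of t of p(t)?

-31

p(t) = t^3 + 6t^2 - 31t - 36.
The coefficient of t is -31.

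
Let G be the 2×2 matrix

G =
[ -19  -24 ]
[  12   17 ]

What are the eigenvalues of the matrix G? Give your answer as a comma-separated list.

-7, 5

det(G - sI) = (-19 - s)(17 - s) - (-24)·(12) = s^2 + 2s - 35.
This factors as (s + 7)·(s - 5) = 0.
Eigenvalues: -7, 5.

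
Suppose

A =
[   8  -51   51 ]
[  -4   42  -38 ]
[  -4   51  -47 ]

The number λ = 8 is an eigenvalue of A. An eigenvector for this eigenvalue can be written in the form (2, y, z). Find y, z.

We need (A - 8I)v = 0.
A - 8I = [[0, -51, 51], [-4, 34, -38], [-4, 51, -55]].
Row 1: (0)·2 + (-51)·y + (51)·z = 0
Row 2: (-4)·2 + (34)·y + (-38)·z = 0
Row 3: (-4)·2 + (51)·y + (-55)·z = 0
Solving gives y = -2, z = -2.
Check: A·(2, -2, -2) = (16, -16, -16) = 8·(2, -2, -2).

-2, -2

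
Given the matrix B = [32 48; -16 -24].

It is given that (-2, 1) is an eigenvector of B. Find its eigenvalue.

Compute Bv: B·(-2, 1) = (-16, 8).
Since Bv = λv, compare component 1: -16 = λ·-2, so λ = 8.

8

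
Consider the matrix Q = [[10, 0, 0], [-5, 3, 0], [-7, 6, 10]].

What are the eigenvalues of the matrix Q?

Q is lower triangular, so its eigenvalues are the diagonal entries.
Diagonal: 10, 3, 10.

3, 10, 10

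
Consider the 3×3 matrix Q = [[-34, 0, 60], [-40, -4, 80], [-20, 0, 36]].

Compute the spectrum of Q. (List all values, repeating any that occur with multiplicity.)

-4, -4, 6

The characteristic polynomial is p(r) = det(rI - Q).
Cofactor expansion gives p(r) = r^3 + 2r^2 - 32r - 96.
Try r = -4: p(-4) = 0, so -4 is a root.
Factor out (r + 4): p(r) = (r + 4)·(r^2 - 2r - 24).
The quadratic factors as (r + 4)·(r - 6).
Eigenvalues: -4, -4, 6.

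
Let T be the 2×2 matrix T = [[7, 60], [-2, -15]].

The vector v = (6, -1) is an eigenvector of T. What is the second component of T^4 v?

First find the eigenvalue: Tv = (-18, 3) = -3·(6, -1), so λ = -3.
Then T^4 v = λ^4·v = (-3)^4·(6, -1) = 81·(6, -1) = (486, -81).

-81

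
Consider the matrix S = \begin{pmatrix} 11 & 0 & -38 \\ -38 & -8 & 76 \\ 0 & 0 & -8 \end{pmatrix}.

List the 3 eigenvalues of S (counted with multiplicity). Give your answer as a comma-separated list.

-8, -8, 11

Compute the characteristic polynomial p(r) = det(rI - S).
Cofactor expansion gives p(r) = r^3 + 5r^2 - 112r - 704.
Rational-root test: r = -8 gives p(-8) = 0.
Dividing by (r + 8) leaves r^2 - 3r - 88.
The quadratic factors as (r + 8)·(r - 11).
Eigenvalues: -8, -8, 11.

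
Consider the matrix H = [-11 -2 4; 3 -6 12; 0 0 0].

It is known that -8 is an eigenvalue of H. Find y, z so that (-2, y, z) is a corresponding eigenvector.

3, 0

We need (H + 8I)v = 0.
H + 8I = [[-3, -2, 4], [3, 2, 12], [0, 0, 8]].
Row 1: (-3)·-2 + (-2)·y + (4)·z = 0
Row 2: (3)·-2 + (2)·y + (12)·z = 0
Row 3: (0)·-2 + (0)·y + (8)·z = 0
Solving gives y = 3, z = 0.
Check: H·(-2, 3, 0) = (16, -24, 0) = -8·(-2, 3, 0).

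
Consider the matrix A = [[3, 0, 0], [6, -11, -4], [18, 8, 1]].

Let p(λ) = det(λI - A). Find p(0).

p(0) = det(0·I − A) = det(−A) = (−1)^3·det(A).
det(A) = 63, so p(0) = -63.

-63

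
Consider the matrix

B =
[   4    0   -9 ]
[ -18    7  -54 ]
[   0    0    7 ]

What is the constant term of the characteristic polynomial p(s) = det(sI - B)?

p(0) = det(0·I − B) = det(−B) = (−1)^3·det(B).
det(B) = 196, so p(0) = -196.

-196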